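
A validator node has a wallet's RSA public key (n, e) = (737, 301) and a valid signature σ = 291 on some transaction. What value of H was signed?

49

σ^2 ≡ 291^2 = 84681 ≡ 663
σ^4 ≡ 663^2 = 439569 ≡ 317
σ^8 ≡ 317^2 = 100489 ≡ 257
σ^16 ≡ 257^2 = 66049 ≡ 456
σ^32 ≡ 456^2 = 207936 ≡ 102
σ^64 ≡ 102^2 = 10404 ≡ 86
σ^128 ≡ 86^2 = 7396 ≡ 26
σ^256 ≡ 26^2 = 676
301 = 256 + 32 + 8 + 4 + 1, so σ^301 ≡ 676·102·257·317·291 ≡ 49 (mod 737)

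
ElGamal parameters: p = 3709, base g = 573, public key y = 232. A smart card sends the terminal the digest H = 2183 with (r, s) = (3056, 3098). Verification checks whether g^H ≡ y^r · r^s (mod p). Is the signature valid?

Left side g^H mod p:
Squares mod 3709: 573^1≡573, 573^2≡1937, 573^4≡2170, 573^8≡2179, 573^16≡521, 573^32≡684, 573^64≡522, 573^128≡1727, 573^256≡493, 573^512≡1964, 573^1024≡3645, 573^2048≡387
2183 = 2048 + 128 + 4 + 2 + 1, so 573^2183 ≡ 387·1727·2170·1937·573 ≡ 675 (mod 3709)
Right side y^r · r^s mod p:
Squares mod 3709: 232^1≡232, 232^2≡1898, 232^4≡965, 232^8≡266, 232^16≡285, 232^32≡3336, 232^64≡1896, 232^128≡795, 232^256≡1495, 232^512≡2207, 232^1024≡932, 232^2048≡718
3056 = 2048 + 512 + 256 + 128 + 64 + 32 + 16, so 232^3056 ≡ 718·2207·1495·795·1896·3336·285 ≡ 2361 (mod 3709)
Squares mod 3709: 3056^1≡3056, 3056^2≡3583, 3056^4≡1040, 3056^8≡2281, 3056^16≡2943, 3056^32≡734, 3056^64≡951, 3056^128≡3114, 3056^256≡1670, 3056^512≡3441, 3056^1024≡1353, 3056^2048≡2072
3098 = 2048 + 1024 + 16 + 8 + 2, so 3056^3098 ≡ 2072·1353·2943·2281·3583 ≡ 2281 (mod 3709)
2361·2281 = 5385441 ≡ 3682 (mod 3709)
675 ≠ 3682, so verification fails.

invalid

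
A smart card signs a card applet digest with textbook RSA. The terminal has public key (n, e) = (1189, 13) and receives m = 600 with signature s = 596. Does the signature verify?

verifies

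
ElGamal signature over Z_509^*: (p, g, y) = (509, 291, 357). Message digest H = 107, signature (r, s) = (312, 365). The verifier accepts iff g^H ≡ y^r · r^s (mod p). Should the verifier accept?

reject

Left side g^H mod p:
291^2 = 84681 ≡ 187
291^4 ≡ 187^2 = 34969 ≡ 357
291^8 ≡ 357^2 = 127449 ≡ 199
291^16 ≡ 199^2 = 39601 ≡ 408
291^32 ≡ 408^2 = 166464 ≡ 21
291^64 ≡ 21^2 = 441
107 = 64 + 32 + 8 + 2 + 1, so 291^107 ≡ 441·21·199·187·291 ≡ 283 (mod 509)
Right side y^r · r^s mod p:
357^2 = 127449 ≡ 199
357^4 ≡ 199^2 = 39601 ≡ 408
357^8 ≡ 408^2 = 166464 ≡ 21
357^16 ≡ 21^2 = 441
357^32 ≡ 441^2 = 194481 ≡ 43
357^64 ≡ 43^2 = 1849 ≡ 322
357^128 ≡ 322^2 = 103684 ≡ 357
357^256 ≡ 357^2 = 127449 ≡ 199
312 = 256 + 32 + 16 + 8, so 357^312 ≡ 199·43·441·21 ≡ 167 (mod 509)
312^2 = 97344 ≡ 125
312^4 ≡ 125^2 = 15625 ≡ 355
312^8 ≡ 355^2 = 126025 ≡ 302
312^16 ≡ 302^2 = 91204 ≡ 93
312^32 ≡ 93^2 = 8649 ≡ 505
312^64 ≡ 505^2 = 255025 ≡ 16
312^128 ≡ 16^2 = 256
312^256 ≡ 256^2 = 65536 ≡ 384
365 = 256 + 64 + 32 + 8 + 4 + 1, so 312^365 ≡ 384·16·505·302·355·312 ≡ 254 (mod 509)
167·254 = 42418 ≡ 171 (mod 509)
283 ≠ 171, so verification fails.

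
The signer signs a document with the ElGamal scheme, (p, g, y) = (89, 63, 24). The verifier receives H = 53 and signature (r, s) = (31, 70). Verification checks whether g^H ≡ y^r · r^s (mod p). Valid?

no

Left side g^H mod p:
63^2 = 3969 ≡ 53
63^4 ≡ 53^2 = 2809 ≡ 50
63^8 ≡ 50^2 = 2500 ≡ 8
63^16 ≡ 8^2 = 64
63^32 ≡ 64^2 = 4096 ≡ 2
53 = 32 + 16 + 4 + 1, so 63^53 ≡ 2·64·50·63 ≡ 30 (mod 89)
Right side y^r · r^s mod p:
24^2 = 576 ≡ 42
24^4 ≡ 42^2 = 1764 ≡ 73
24^8 ≡ 73^2 = 5329 ≡ 78
24^16 ≡ 78^2 = 6084 ≡ 32
31 = 16 + 8 + 4 + 2 + 1, so 24^31 ≡ 32·78·73·42·24 ≡ 13 (mod 89)
31^2 = 961 ≡ 71
31^4 ≡ 71^2 = 5041 ≡ 57
31^8 ≡ 57^2 = 3249 ≡ 45
31^16 ≡ 45^2 = 2025 ≡ 67
31^32 ≡ 67^2 = 4489 ≡ 39
31^64 ≡ 39^2 = 1521 ≡ 8
70 = 64 + 4 + 2, so 31^70 ≡ 8·57·71 ≡ 69 (mod 89)
13·69 = 897 ≡ 7 (mod 89)
30 ≠ 7, so verification fails.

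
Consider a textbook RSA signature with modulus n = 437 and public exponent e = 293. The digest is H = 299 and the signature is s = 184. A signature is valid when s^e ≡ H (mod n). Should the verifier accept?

accept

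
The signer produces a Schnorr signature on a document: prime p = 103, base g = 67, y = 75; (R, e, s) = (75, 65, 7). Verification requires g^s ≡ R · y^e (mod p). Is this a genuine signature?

g^s mod p:
67^2 = 4489 ≡ 60
67^4 ≡ 60^2 = 3600 ≡ 98
7 = 4 + 2 + 1, so 67^7 ≡ 98·60·67 ≡ 88 (mod 103)
R · y^e mod p:
75^2 = 5625 ≡ 63
75^4 ≡ 63^2 = 3969 ≡ 55
75^8 ≡ 55^2 = 3025 ≡ 38
75^16 ≡ 38^2 = 1444 ≡ 2
75^32 ≡ 2^2 = 4
75^64 ≡ 4^2 = 16
65 = 64 + 1, so 75^65 ≡ 16·75 ≡ 67 (mod 103)
75·67 = 5025 ≡ 81 (mod 103)
88 ≠ 81; the check fails.

forged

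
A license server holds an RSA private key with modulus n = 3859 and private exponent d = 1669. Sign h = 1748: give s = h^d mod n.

3735

h^2 ≡ 1748^2 = 3055504 ≡ 3035
h^4 ≡ 3035^2 = 9211225 ≡ 3651
h^8 ≡ 3651^2 = 13329801 ≡ 815
h^16 ≡ 815^2 = 664225 ≡ 477
h^32 ≡ 477^2 = 227529 ≡ 3707
h^64 ≡ 3707^2 = 13741849 ≡ 3809
h^128 ≡ 3809^2 = 14508481 ≡ 2500
h^256 ≡ 2500^2 = 6250000 ≡ 2279
h^512 ≡ 2279^2 = 5193841 ≡ 3486
h^1024 ≡ 3486^2 = 12152196 ≡ 205
1669 = 1024 + 512 + 128 + 4 + 1, so h^1669 ≡ 205·3486·2500·3651·1748 ≡ 3735 (mod 3859)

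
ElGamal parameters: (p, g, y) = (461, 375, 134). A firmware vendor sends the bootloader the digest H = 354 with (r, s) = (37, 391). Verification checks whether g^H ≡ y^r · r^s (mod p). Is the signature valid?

valid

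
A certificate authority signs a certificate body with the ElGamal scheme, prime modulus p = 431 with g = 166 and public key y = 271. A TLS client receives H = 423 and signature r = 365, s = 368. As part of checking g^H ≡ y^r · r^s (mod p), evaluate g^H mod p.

124

166^2 = 27556 ≡ 403
166^4 ≡ 403^2 = 162409 ≡ 353
166^8 ≡ 353^2 = 124609 ≡ 50
166^16 ≡ 50^2 = 2500 ≡ 345
166^32 ≡ 345^2 = 119025 ≡ 69
166^64 ≡ 69^2 = 4761 ≡ 20
166^128 ≡ 20^2 = 400
166^256 ≡ 400^2 = 160000 ≡ 99
423 = 256 + 128 + 32 + 4 + 2 + 1, so 166^423 ≡ 99·400·69·353·403·166 ≡ 124 (mod 431)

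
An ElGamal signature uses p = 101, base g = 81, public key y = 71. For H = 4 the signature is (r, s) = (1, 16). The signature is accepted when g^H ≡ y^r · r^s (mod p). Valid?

no

Left side g^H mod p:
81^4 mod 101 = 16
Right side y^r · r^s mod p:
71^1 mod 101 = 71
1^16 mod 101 = 1
71·1 = 71 ≡ 71 (mod 101)
16 ≠ 71, so verification fails.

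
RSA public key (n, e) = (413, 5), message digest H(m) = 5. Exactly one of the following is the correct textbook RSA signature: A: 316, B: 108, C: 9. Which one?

Candidate A: 316^5 mod 413 = 239
Candidate B: 108^5 mod 413 = 5
  → matches H(m) = 5
Candidate C: 9^5 mod 413 = 403

B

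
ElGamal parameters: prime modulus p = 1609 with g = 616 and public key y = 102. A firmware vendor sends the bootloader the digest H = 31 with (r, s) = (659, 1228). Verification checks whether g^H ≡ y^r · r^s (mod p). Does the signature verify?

does not verify

Left side g^H mod p:
616^31 mod 1609 = 1304
Right side y^r · r^s mod p:
102^659 mod 1609 = 973
659^1228 mod 1609 = 874
973·874 = 850402 ≡ 850 (mod 1609)
1304 ≠ 850, so verification fails.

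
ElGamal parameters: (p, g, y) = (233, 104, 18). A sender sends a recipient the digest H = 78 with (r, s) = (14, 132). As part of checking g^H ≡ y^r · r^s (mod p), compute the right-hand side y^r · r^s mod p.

18^2 = 324 ≡ 91
18^4 ≡ 91^2 = 8281 ≡ 126
18^8 ≡ 126^2 = 15876 ≡ 32
14 = 8 + 4 + 2, so 18^14 ≡ 32·126·91 ≡ 170 (mod 233)
14^2 = 196
14^4 ≡ 196^2 = 38416 ≡ 204
14^8 ≡ 204^2 = 41616 ≡ 142
14^16 ≡ 142^2 = 20164 ≡ 126
14^32 ≡ 126^2 = 15876 ≡ 32
14^64 ≡ 32^2 = 1024 ≡ 92
14^128 ≡ 92^2 = 8464 ≡ 76
132 = 128 + 4, so 14^132 ≡ 76·204 ≡ 126 (mod 233)
y^r · r^s ≡ 170·126 = 21420 ≡ 217 (mod 233)

217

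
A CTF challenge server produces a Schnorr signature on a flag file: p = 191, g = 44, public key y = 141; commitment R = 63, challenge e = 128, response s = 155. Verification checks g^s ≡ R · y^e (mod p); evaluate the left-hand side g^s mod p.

14

44^2 = 1936 ≡ 26
44^4 ≡ 26^2 = 676 ≡ 103
44^8 ≡ 103^2 = 10609 ≡ 104
44^16 ≡ 104^2 = 10816 ≡ 120
44^32 ≡ 120^2 = 14400 ≡ 75
44^64 ≡ 75^2 = 5625 ≡ 86
44^128 ≡ 86^2 = 7396 ≡ 138
155 = 128 + 16 + 8 + 2 + 1, so 44^155 ≡ 138·120·104·26·44 ≡ 14 (mod 191)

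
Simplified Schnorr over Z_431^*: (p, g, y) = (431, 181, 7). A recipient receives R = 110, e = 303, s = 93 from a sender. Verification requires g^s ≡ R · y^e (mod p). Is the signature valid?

g^s mod p:
181^2 = 32761 ≡ 5
181^4 ≡ 5^2 = 25
181^8 ≡ 25^2 = 625 ≡ 194
181^16 ≡ 194^2 = 37636 ≡ 139
181^32 ≡ 139^2 = 19321 ≡ 357
181^64 ≡ 357^2 = 127449 ≡ 304
93 = 64 + 16 + 8 + 4 + 1, so 181^93 ≡ 304·139·194·25·181 ≡ 409 (mod 431)
R · y^e mod p:
7^2 = 49
7^4 ≡ 49^2 = 2401 ≡ 246
7^8 ≡ 246^2 = 60516 ≡ 176
7^16 ≡ 176^2 = 30976 ≡ 375
7^32 ≡ 375^2 = 140625 ≡ 119
7^64 ≡ 119^2 = 14161 ≡ 369
7^128 ≡ 369^2 = 136161 ≡ 396
7^256 ≡ 396^2 = 156816 ≡ 363
303 = 256 + 32 + 8 + 4 + 2 + 1, so 7^303 ≡ 363·119·176·246·49·7 ≡ 86 (mod 431)
110·86 = 9460 ≡ 409 (mod 431)
409 ≡ 409 (mod 431); signature holds.

valid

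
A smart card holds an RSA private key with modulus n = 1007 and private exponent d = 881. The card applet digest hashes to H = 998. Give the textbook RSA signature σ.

420

H^2 ≡ 998^2 = 996004 ≡ 81
H^4 ≡ 81^2 = 6561 ≡ 519
H^8 ≡ 519^2 = 269361 ≡ 492
H^16 ≡ 492^2 = 242064 ≡ 384
H^32 ≡ 384^2 = 147456 ≡ 434
H^64 ≡ 434^2 = 188356 ≡ 47
H^128 ≡ 47^2 = 2209 ≡ 195
H^256 ≡ 195^2 = 38025 ≡ 766
H^512 ≡ 766^2 = 586756 ≡ 682
881 = 512 + 256 + 64 + 32 + 16 + 1, so H^881 ≡ 682·766·47·434·384·998 ≡ 420 (mod 1007)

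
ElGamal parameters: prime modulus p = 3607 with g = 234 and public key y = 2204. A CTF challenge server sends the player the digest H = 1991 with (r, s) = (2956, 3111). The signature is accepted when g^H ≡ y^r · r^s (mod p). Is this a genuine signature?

genuine

Left side g^H mod p:
234^2 = 54756 ≡ 651
234^4 ≡ 651^2 = 423801 ≡ 1782
234^8 ≡ 1782^2 = 3175524 ≡ 1364
234^16 ≡ 1364^2 = 1860496 ≡ 2891
234^32 ≡ 2891^2 = 8357881 ≡ 462
234^64 ≡ 462^2 = 213444 ≡ 631
234^128 ≡ 631^2 = 398161 ≡ 1391
234^256 ≡ 1391^2 = 1934881 ≡ 1529
234^512 ≡ 1529^2 = 2337841 ≡ 505
234^1024 ≡ 505^2 = 255025 ≡ 2535
1991 = 1024 + 512 + 256 + 128 + 64 + 4 + 2 + 1, so 234^1991 ≡ 2535·505·1529·1391·631·1782·651·234 ≡ 1315 (mod 3607)
Right side y^r · r^s mod p:
2204^2 = 4857616 ≡ 2594
2204^4 ≡ 2594^2 = 6728836 ≡ 1781
2204^8 ≡ 1781^2 = 3171961 ≡ 1408
2204^16 ≡ 1408^2 = 1982464 ≡ 2221
2204^32 ≡ 2221^2 = 4932841 ≡ 2072
2204^64 ≡ 2072^2 = 4293184 ≡ 854
2204^128 ≡ 854^2 = 729316 ≡ 702
2204^256 ≡ 702^2 = 492804 ≡ 2252
2204^512 ≡ 2252^2 = 5071504 ≡ 62
2204^1024 ≡ 62^2 = 3844 ≡ 237
2204^2048 ≡ 237^2 = 56169 ≡ 2064
2956 = 2048 + 512 + 256 + 128 + 8 + 4, so 2204^2956 ≡ 2064·62·2252·702·1408·1781 ≡ 676 (mod 3607)
2956^2 = 8737936 ≡ 1782
2956^4 ≡ 1782^2 = 3175524 ≡ 1364
2956^8 ≡ 1364^2 = 1860496 ≡ 2891
2956^16 ≡ 2891^2 = 8357881 ≡ 462
2956^32 ≡ 462^2 = 213444 ≡ 631
2956^64 ≡ 631^2 = 398161 ≡ 1391
2956^128 ≡ 1391^2 = 1934881 ≡ 1529
2956^256 ≡ 1529^2 = 2337841 ≡ 505
2956^512 ≡ 505^2 = 255025 ≡ 2535
2956^1024 ≡ 2535^2 = 6426225 ≡ 2158
2956^2048 ≡ 2158^2 = 4656964 ≡ 327
3111 = 2048 + 1024 + 32 + 4 + 2 + 1, so 2956^3111 ≡ 327·2158·631·1364·1782·2956 ≡ 3006 (mod 3607)
676·3006 = 2032056 ≡ 1315 (mod 3607)
1315 ≡ 1315 (mod 3607), so the signature is genuine.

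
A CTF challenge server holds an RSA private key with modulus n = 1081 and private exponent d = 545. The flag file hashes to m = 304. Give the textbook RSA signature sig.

Squares mod 1081: m^1≡304, m^2≡531, m^4≡901, m^8≡1051, m^16≡900, m^32≡331, m^64≡380, m^128≡627, m^256≡726, m^512≡629
545 = 512 + 32 + 1, so m^545 ≡ 629·331·304 ≡ 1027 (mod 1081)

1027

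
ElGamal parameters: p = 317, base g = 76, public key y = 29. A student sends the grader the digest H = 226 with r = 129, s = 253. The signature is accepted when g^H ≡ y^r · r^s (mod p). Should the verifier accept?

reject

Left side g^H mod p:
Squares mod 317: 76^1≡76, 76^2≡70, 76^4≡145, 76^8≡103, 76^16≡148, 76^32≡31, 76^64≡10, 76^128≡100
226 = 128 + 64 + 32 + 2, so 76^226 ≡ 100·10·31·70 ≡ 135 (mod 317)
Right side y^r · r^s mod p:
Squares mod 317: 29^1≡29, 29^2≡207, 29^4≡54, 29^8≡63, 29^16≡165, 29^32≡280, 29^64≡101, 29^128≡57
129 = 128 + 1, so 29^129 ≡ 57·29 ≡ 68 (mod 317)
Squares mod 317: 129^1≡129, 129^2≡157, 129^4≡240, 129^8≡223, 129^16≡277, 129^32≡15, 129^64≡225, 129^128≡222
253 = 128 + 64 + 32 + 16 + 8 + 4 + 1, so 129^253 ≡ 222·225·15·277·223·240·129 ≡ 195 (mod 317)
68·195 = 13260 ≡ 263 (mod 317)
135 ≠ 263, so verification fails.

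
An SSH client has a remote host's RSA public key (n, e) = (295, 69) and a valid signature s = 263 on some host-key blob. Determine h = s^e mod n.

258

s^2 ≡ 263^2 = 69169 ≡ 139
s^4 ≡ 139^2 = 19321 ≡ 146
s^8 ≡ 146^2 = 21316 ≡ 76
s^16 ≡ 76^2 = 5776 ≡ 171
s^32 ≡ 171^2 = 29241 ≡ 36
s^64 ≡ 36^2 = 1296 ≡ 116
69 = 64 + 4 + 1, so s^69 ≡ 116·146·263 ≡ 258 (mod 295)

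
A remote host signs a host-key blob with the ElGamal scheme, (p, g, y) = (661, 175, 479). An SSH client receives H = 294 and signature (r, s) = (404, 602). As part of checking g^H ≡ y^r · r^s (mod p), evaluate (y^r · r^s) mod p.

31

479^2 = 229441 ≡ 74
479^4 ≡ 74^2 = 5476 ≡ 188
479^8 ≡ 188^2 = 35344 ≡ 311
479^16 ≡ 311^2 = 96721 ≡ 215
479^32 ≡ 215^2 = 46225 ≡ 616
479^64 ≡ 616^2 = 379456 ≡ 42
479^128 ≡ 42^2 = 1764 ≡ 442
479^256 ≡ 442^2 = 195364 ≡ 369
404 = 256 + 128 + 16 + 4, so 479^404 ≡ 369·442·215·188 ≡ 455 (mod 661)
404^2 = 163216 ≡ 610
404^4 ≡ 610^2 = 372100 ≡ 618
404^8 ≡ 618^2 = 381924 ≡ 527
404^16 ≡ 527^2 = 277729 ≡ 109
404^32 ≡ 109^2 = 11881 ≡ 644
404^64 ≡ 644^2 = 414736 ≡ 289
404^128 ≡ 289^2 = 83521 ≡ 235
404^256 ≡ 235^2 = 55225 ≡ 362
404^512 ≡ 362^2 = 131044 ≡ 166
602 = 512 + 64 + 16 + 8 + 2, so 404^602 ≡ 166·289·109·527·610 ≡ 202 (mod 661)
y^r · r^s ≡ 455·202 = 91910 ≡ 31 (mod 661)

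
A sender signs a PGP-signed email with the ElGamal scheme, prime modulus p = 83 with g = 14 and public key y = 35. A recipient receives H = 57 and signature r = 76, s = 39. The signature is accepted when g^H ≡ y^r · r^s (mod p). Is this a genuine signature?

Left side g^H mod p:
14^2 = 196 ≡ 30
14^4 ≡ 30^2 = 900 ≡ 70
14^8 ≡ 70^2 = 4900 ≡ 3
14^16 ≡ 3^2 = 9
14^32 ≡ 9^2 = 81
57 = 32 + 16 + 8 + 1, so 14^57 ≡ 81·9·3·14 ≡ 74 (mod 83)
Right side y^r · r^s mod p:
35^2 = 1225 ≡ 63
35^4 ≡ 63^2 = 3969 ≡ 68
35^8 ≡ 68^2 = 4624 ≡ 59
35^16 ≡ 59^2 = 3481 ≡ 78
35^32 ≡ 78^2 = 6084 ≡ 25
35^64 ≡ 25^2 = 625 ≡ 44
76 = 64 + 8 + 4, so 35^76 ≡ 44·59·68 ≡ 70 (mod 83)
76^2 = 5776 ≡ 49
76^4 ≡ 49^2 = 2401 ≡ 77
76^8 ≡ 77^2 = 5929 ≡ 36
76^16 ≡ 36^2 = 1296 ≡ 51
76^32 ≡ 51^2 = 2601 ≡ 28
39 = 32 + 4 + 2 + 1, so 76^39 ≡ 28·77·49·76 ≡ 22 (mod 83)
70·22 = 1540 ≡ 46 (mod 83)
74 ≠ 46, so verification fails.

forged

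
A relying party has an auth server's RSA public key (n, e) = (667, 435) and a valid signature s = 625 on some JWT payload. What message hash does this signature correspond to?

393

Squares mod 667: s^1≡625, s^2≡430, s^4≡141, s^8≡538, s^16≡633, s^32≡489, s^64≡335, s^128≡169, s^256≡547
435 = 256 + 128 + 32 + 16 + 2 + 1, so s^435 ≡ 547·169·489·633·430·625 ≡ 393 (mod 667)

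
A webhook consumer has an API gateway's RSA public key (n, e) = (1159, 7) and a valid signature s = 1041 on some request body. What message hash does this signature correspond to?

1134

s^2 ≡ 1041^2 = 1083681 ≡ 16
s^4 ≡ 16^2 = 256
7 = 4 + 2 + 1, so s^7 ≡ 256·16·1041 ≡ 1134 (mod 1159)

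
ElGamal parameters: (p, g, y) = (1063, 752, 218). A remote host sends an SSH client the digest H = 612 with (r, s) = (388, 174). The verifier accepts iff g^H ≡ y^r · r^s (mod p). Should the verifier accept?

accept

Left side g^H mod p:
752^2 = 565504 ≡ 1051
752^4 ≡ 1051^2 = 1104601 ≡ 144
752^8 ≡ 144^2 = 20736 ≡ 539
752^16 ≡ 539^2 = 290521 ≡ 322
752^32 ≡ 322^2 = 103684 ≡ 573
752^64 ≡ 573^2 = 328329 ≡ 925
752^128 ≡ 925^2 = 855625 ≡ 973
752^256 ≡ 973^2 = 946729 ≡ 659
752^512 ≡ 659^2 = 434281 ≡ 577
612 = 512 + 64 + 32 + 4, so 752^612 ≡ 577·925·573·144 ≡ 596 (mod 1063)
Right side y^r · r^s mod p:
218^2 = 47524 ≡ 752
218^4 ≡ 752^2 = 565504 ≡ 1051
218^8 ≡ 1051^2 = 1104601 ≡ 144
218^16 ≡ 144^2 = 20736 ≡ 539
218^32 ≡ 539^2 = 290521 ≡ 322
218^64 ≡ 322^2 = 103684 ≡ 573
218^128 ≡ 573^2 = 328329 ≡ 925
218^256 ≡ 925^2 = 855625 ≡ 973
388 = 256 + 128 + 4, so 218^388 ≡ 973·925·1051 ≡ 843 (mod 1063)
388^2 = 150544 ≡ 661
388^4 ≡ 661^2 = 436921 ≡ 28
388^8 ≡ 28^2 = 784
388^16 ≡ 784^2 = 614656 ≡ 242
388^32 ≡ 242^2 = 58564 ≡ 99
388^64 ≡ 99^2 = 9801 ≡ 234
388^128 ≡ 234^2 = 54756 ≡ 543
174 = 128 + 32 + 8 + 4 + 2, so 388^174 ≡ 543·99·784·28·661 ≡ 925 (mod 1063)
843·925 = 779775 ≡ 596 (mod 1063)
596 ≡ 596 (mod 1063), so the signature is genuine.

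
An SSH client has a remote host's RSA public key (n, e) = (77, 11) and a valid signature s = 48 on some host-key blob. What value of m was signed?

s^2 ≡ 48^2 = 2304 ≡ 71
s^4 ≡ 71^2 = 5041 ≡ 36
s^8 ≡ 36^2 = 1296 ≡ 64
11 = 8 + 2 + 1, so s^11 ≡ 64·71·48 ≡ 48 (mod 77)

48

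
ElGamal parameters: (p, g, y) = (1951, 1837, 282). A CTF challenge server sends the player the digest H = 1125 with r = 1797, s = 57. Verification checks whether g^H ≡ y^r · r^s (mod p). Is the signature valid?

Left side g^H mod p:
1837^2 = 3374569 ≡ 1290
1837^4 ≡ 1290^2 = 1664100 ≡ 1848
1837^8 ≡ 1848^2 = 3415104 ≡ 854
1837^16 ≡ 854^2 = 729316 ≡ 1593
1837^32 ≡ 1593^2 = 2537649 ≡ 1349
1837^64 ≡ 1349^2 = 1819801 ≡ 1469
1837^128 ≡ 1469^2 = 2157961 ≡ 155
1837^256 ≡ 155^2 = 24025 ≡ 613
1837^512 ≡ 613^2 = 375769 ≡ 1177
1837^1024 ≡ 1177^2 = 1385329 ≡ 119
1125 = 1024 + 64 + 32 + 4 + 1, so 1837^1125 ≡ 119·1469·1349·1848·1837 ≡ 485 (mod 1951)
Right side y^r · r^s mod p:
282^2 = 79524 ≡ 1484
282^4 ≡ 1484^2 = 2202256 ≡ 1528
282^8 ≡ 1528^2 = 2334784 ≡ 1388
282^16 ≡ 1388^2 = 1926544 ≡ 907
282^32 ≡ 907^2 = 822649 ≡ 1278
282^64 ≡ 1278^2 = 1633284 ≡ 297
282^128 ≡ 297^2 = 88209 ≡ 414
282^256 ≡ 414^2 = 171396 ≡ 1659
282^512 ≡ 1659^2 = 2752281 ≡ 1371
282^1024 ≡ 1371^2 = 1879641 ≡ 828
1797 = 1024 + 512 + 256 + 4 + 1, so 282^1797 ≡ 828·1371·1659·1528·282 ≡ 851 (mod 1951)
1797^2 = 3229209 ≡ 304
1797^4 ≡ 304^2 = 92416 ≡ 719
1797^8 ≡ 719^2 = 516961 ≡ 1897
1797^16 ≡ 1897^2 = 3598609 ≡ 965
1797^32 ≡ 965^2 = 931225 ≡ 598
57 = 32 + 16 + 8 + 1, so 1797^57 ≡ 598·965·1897·1797 ≡ 400 (mod 1951)
851·400 = 340400 ≡ 926 (mod 1951)
485 ≠ 926, so verification fails.

invalid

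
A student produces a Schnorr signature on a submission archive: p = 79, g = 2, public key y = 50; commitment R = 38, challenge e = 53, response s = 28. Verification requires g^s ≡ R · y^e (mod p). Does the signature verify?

g^s mod p:
2^28 mod 79 = 13
R · y^e mod p:
50^53 mod 79 = 44
38·44 = 1672 ≡ 13 (mod 79)
13 ≡ 13 (mod 79); signature holds.

verifies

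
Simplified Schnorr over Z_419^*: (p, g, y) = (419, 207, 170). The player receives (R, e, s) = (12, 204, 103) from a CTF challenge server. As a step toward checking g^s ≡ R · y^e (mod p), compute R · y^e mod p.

170^2 = 28900 ≡ 408
170^4 ≡ 408^2 = 166464 ≡ 121
170^8 ≡ 121^2 = 14641 ≡ 395
170^16 ≡ 395^2 = 156025 ≡ 157
170^32 ≡ 157^2 = 24649 ≡ 347
170^64 ≡ 347^2 = 120409 ≡ 156
170^128 ≡ 156^2 = 24336 ≡ 34
204 = 128 + 64 + 8 + 4, so 170^204 ≡ 34·156·395·121 ≡ 43 (mod 419)
R · y^e ≡ 12·43 = 516 ≡ 97 (mod 419)

97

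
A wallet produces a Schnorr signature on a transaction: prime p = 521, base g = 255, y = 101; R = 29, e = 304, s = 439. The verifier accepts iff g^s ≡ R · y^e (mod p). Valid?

g^s mod p:
255^2 = 65025 ≡ 421
255^4 ≡ 421^2 = 177241 ≡ 101
255^8 ≡ 101^2 = 10201 ≡ 302
255^16 ≡ 302^2 = 91204 ≡ 29
255^32 ≡ 29^2 = 841 ≡ 320
255^64 ≡ 320^2 = 102400 ≡ 284
255^128 ≡ 284^2 = 80656 ≡ 422
255^256 ≡ 422^2 = 178084 ≡ 423
439 = 256 + 128 + 32 + 16 + 4 + 2 + 1, so 255^439 ≡ 423·422·320·29·101·421·255 ≡ 18 (mod 521)
R · y^e mod p:
101^2 = 10201 ≡ 302
101^4 ≡ 302^2 = 91204 ≡ 29
101^8 ≡ 29^2 = 841 ≡ 320
101^16 ≡ 320^2 = 102400 ≡ 284
101^32 ≡ 284^2 = 80656 ≡ 422
101^64 ≡ 422^2 = 178084 ≡ 423
101^128 ≡ 423^2 = 178929 ≡ 226
101^256 ≡ 226^2 = 51076 ≡ 18
304 = 256 + 32 + 16, so 101^304 ≡ 18·422·284 ≡ 324 (mod 521)
29·324 = 9396 ≡ 18 (mod 521)
18 ≡ 18 (mod 521); signature holds.

yes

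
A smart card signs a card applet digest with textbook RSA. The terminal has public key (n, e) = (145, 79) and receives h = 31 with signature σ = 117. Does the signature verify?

σ^2 ≡ 117^2 = 13689 ≡ 59
σ^4 ≡ 59^2 = 3481 ≡ 1
σ^8 ≡ 1^2 = 1
σ^16 ≡ 1^2 = 1
σ^32 ≡ 1^2 = 1
σ^64 ≡ 1^2 = 1
79 = 64 + 8 + 4 + 2 + 1, so σ^79 ≡ 1·1·1·59·117 ≡ 88 (mod 145)
σ^79 mod 145 = 88, but h = 31.

does not verify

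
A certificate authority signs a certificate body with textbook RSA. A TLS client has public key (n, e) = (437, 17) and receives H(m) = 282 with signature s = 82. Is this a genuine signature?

s^17 mod 437 = 282
282 = H(m), so the signature checks out.

genuine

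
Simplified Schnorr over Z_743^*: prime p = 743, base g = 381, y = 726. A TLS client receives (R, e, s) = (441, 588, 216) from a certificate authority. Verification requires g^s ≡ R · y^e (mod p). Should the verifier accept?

reject

g^s mod p:
381^216 mod 743 = 209
R · y^e mod p:
726^588 mod 743 = 241
441·241 = 106281 ≡ 32 (mod 743)
209 ≠ 32; the check fails.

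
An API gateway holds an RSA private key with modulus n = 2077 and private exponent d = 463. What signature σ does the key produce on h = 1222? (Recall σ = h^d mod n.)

2026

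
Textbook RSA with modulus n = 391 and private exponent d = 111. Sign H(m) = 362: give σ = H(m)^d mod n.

(H(m))^2 ≡ 362^2 = 131044 ≡ 59
(H(m))^4 ≡ 59^2 = 3481 ≡ 353
(H(m))^8 ≡ 353^2 = 124609 ≡ 271
(H(m))^16 ≡ 271^2 = 73441 ≡ 324
(H(m))^32 ≡ 324^2 = 104976 ≡ 188
(H(m))^64 ≡ 188^2 = 35344 ≡ 154
111 = 64 + 32 + 8 + 4 + 2 + 1, so (H(m))^111 ≡ 154·188·271·353·59·362 ≡ 109 (mod 391)

109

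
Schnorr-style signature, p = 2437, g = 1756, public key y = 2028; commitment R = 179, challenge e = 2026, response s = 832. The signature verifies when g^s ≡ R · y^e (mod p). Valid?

g^s mod p:
1756^2 = 3083536 ≡ 731
1756^4 ≡ 731^2 = 534361 ≡ 658
1756^8 ≡ 658^2 = 432964 ≡ 1615
1756^16 ≡ 1615^2 = 2608225 ≡ 635
1756^32 ≡ 635^2 = 403225 ≡ 1120
1756^64 ≡ 1120^2 = 1254400 ≡ 1782
1756^128 ≡ 1782^2 = 3175524 ≡ 113
1756^256 ≡ 113^2 = 12769 ≡ 584
1756^512 ≡ 584^2 = 341056 ≡ 2313
832 = 512 + 256 + 64, so 1756^832 ≡ 2313·584·1782 ≡ 1149 (mod 2437)
R · y^e mod p:
2028^2 = 4112784 ≡ 1565
2028^4 ≡ 1565^2 = 2449225 ≡ 40
2028^8 ≡ 40^2 = 1600
2028^16 ≡ 1600^2 = 2560000 ≡ 1150
2028^32 ≡ 1150^2 = 1322500 ≡ 1646
2028^64 ≡ 1646^2 = 2709316 ≡ 1809
2028^128 ≡ 1809^2 = 3272481 ≡ 2027
2028^256 ≡ 2027^2 = 4108729 ≡ 2384
2028^512 ≡ 2384^2 = 5683456 ≡ 372
2028^1024 ≡ 372^2 = 138384 ≡ 1912
2026 = 1024 + 512 + 256 + 128 + 64 + 32 + 8 + 2, so 2028^2026 ≡ 1912·372·2384·2027·1809·1646·1600·1565 ≡ 2313 (mod 2437)
179·2313 = 414027 ≡ 2174 (mod 2437)
1149 ≠ 2174; the check fails.

no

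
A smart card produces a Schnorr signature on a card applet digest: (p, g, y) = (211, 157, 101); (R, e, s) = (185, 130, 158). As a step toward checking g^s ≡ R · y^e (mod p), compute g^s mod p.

157^2 = 24649 ≡ 173
157^4 ≡ 173^2 = 29929 ≡ 178
157^8 ≡ 178^2 = 31684 ≡ 34
157^16 ≡ 34^2 = 1156 ≡ 101
157^32 ≡ 101^2 = 10201 ≡ 73
157^64 ≡ 73^2 = 5329 ≡ 54
157^128 ≡ 54^2 = 2916 ≡ 173
158 = 128 + 16 + 8 + 4 + 2, so 157^158 ≡ 173·101·34·178·173 ≡ 73 (mod 211)

73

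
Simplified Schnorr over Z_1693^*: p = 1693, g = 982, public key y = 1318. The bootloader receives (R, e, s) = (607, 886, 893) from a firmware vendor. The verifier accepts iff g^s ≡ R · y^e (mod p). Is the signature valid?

valid

g^s mod p:
982^2 = 964324 ≡ 1007
982^4 ≡ 1007^2 = 1014049 ≡ 1635
982^8 ≡ 1635^2 = 2673225 ≡ 1671
982^16 ≡ 1671^2 = 2792241 ≡ 484
982^32 ≡ 484^2 = 234256 ≡ 622
982^64 ≡ 622^2 = 386884 ≡ 880
982^128 ≡ 880^2 = 774400 ≡ 699
982^256 ≡ 699^2 = 488601 ≡ 1017
982^512 ≡ 1017^2 = 1034289 ≡ 1559
893 = 512 + 256 + 64 + 32 + 16 + 8 + 4 + 1, so 982^893 ≡ 1559·1017·880·622·484·1671·1635·982 ≡ 21 (mod 1693)
R · y^e mod p:
1318^2 = 1737124 ≡ 106
1318^4 ≡ 106^2 = 11236 ≡ 1078
1318^8 ≡ 1078^2 = 1162084 ≡ 686
1318^16 ≡ 686^2 = 470596 ≡ 1635
1318^32 ≡ 1635^2 = 2673225 ≡ 1671
1318^64 ≡ 1671^2 = 2792241 ≡ 484
1318^128 ≡ 484^2 = 234256 ≡ 622
1318^256 ≡ 622^2 = 386884 ≡ 880
1318^512 ≡ 880^2 = 774400 ≡ 699
886 = 512 + 256 + 64 + 32 + 16 + 4 + 2, so 1318^886 ≡ 699·880·484·1671·1635·1078·106 ≡ 1548 (mod 1693)
607·1548 = 939636 ≡ 21 (mod 1693)
21 ≡ 21 (mod 1693); signature holds.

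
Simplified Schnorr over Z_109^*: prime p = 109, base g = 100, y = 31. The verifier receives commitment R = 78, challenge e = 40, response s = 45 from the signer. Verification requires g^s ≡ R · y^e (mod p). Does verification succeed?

fails

g^s mod p:
100^2 = 10000 ≡ 81
100^4 ≡ 81^2 = 6561 ≡ 21
100^8 ≡ 21^2 = 441 ≡ 5
100^16 ≡ 5^2 = 25
100^32 ≡ 25^2 = 625 ≡ 80
45 = 32 + 8 + 4 + 1, so 100^45 ≡ 80·5·21·100 ≡ 46 (mod 109)
R · y^e mod p:
31^2 = 961 ≡ 89
31^4 ≡ 89^2 = 7921 ≡ 73
31^8 ≡ 73^2 = 5329 ≡ 97
31^16 ≡ 97^2 = 9409 ≡ 35
31^32 ≡ 35^2 = 1225 ≡ 26
40 = 32 + 8, so 31^40 ≡ 26·97 ≡ 15 (mod 109)
78·15 = 1170 ≡ 80 (mod 109)
46 ≠ 80; the check fails.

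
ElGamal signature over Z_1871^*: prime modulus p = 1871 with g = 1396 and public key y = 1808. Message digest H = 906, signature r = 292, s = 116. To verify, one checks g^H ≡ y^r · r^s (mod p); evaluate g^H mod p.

1528

1396^2 = 1948816 ≡ 1105
1396^4 ≡ 1105^2 = 1221025 ≡ 1133
1396^8 ≡ 1133^2 = 1283689 ≡ 183
1396^16 ≡ 183^2 = 33489 ≡ 1682
1396^32 ≡ 1682^2 = 2829124 ≡ 172
1396^64 ≡ 172^2 = 29584 ≡ 1519
1396^128 ≡ 1519^2 = 2307361 ≡ 418
1396^256 ≡ 418^2 = 174724 ≡ 721
1396^512 ≡ 721^2 = 519841 ≡ 1574
906 = 512 + 256 + 128 + 8 + 2, so 1396^906 ≡ 1574·721·418·183·1105 ≡ 1528 (mod 1871)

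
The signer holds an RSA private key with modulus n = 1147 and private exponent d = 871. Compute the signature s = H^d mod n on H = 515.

329

Squares mod 1147: H^1≡515, H^2≡268, H^4≡710, H^8≡567, H^16≡329, H^32≡423, H^64≡1144, H^128≡9, H^256≡81, H^512≡826
871 = 512 + 256 + 64 + 32 + 4 + 2 + 1, so H^871 ≡ 826·81·1144·423·710·268·515 ≡ 329 (mod 1147)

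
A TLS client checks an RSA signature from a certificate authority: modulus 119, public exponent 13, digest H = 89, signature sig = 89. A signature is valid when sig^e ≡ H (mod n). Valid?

yes

Squares mod 119: sig^1≡89, sig^2≡67, sig^4≡86, sig^8≡18
13 = 8 + 4 + 1, so sig^13 ≡ 18·86·89 ≡ 89 (mod 119)
89 = H, so the signature checks out.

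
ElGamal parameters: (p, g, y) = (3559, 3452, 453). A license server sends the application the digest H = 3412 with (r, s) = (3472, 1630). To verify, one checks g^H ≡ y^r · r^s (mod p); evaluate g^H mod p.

Squares mod 3559: 3452^1≡3452, 3452^2≡772, 3452^4≡1631, 3452^8≡1588, 3452^16≡1972, 3452^32≡2356, 3452^64≡2255, 3452^128≡2773, 3452^256≡2089, 3452^512≡587, 3452^1024≡2905, 3452^2048≡636
3412 = 2048 + 1024 + 256 + 64 + 16 + 4, so 3452^3412 ≡ 636·2905·2089·2255·1972·1631 ≡ 2633 (mod 3559)

2633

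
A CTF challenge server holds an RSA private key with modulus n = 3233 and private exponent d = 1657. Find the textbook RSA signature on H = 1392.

1087

H^2 ≡ 1392^2 = 1937664 ≡ 1097
H^4 ≡ 1097^2 = 1203409 ≡ 733
H^8 ≡ 733^2 = 537289 ≡ 611
H^16 ≡ 611^2 = 373321 ≡ 1526
H^32 ≡ 1526^2 = 2328676 ≡ 916
H^64 ≡ 916^2 = 839056 ≡ 1709
H^128 ≡ 1709^2 = 2920681 ≡ 1282
H^256 ≡ 1282^2 = 1643524 ≡ 1160
H^512 ≡ 1160^2 = 1345600 ≡ 672
H^1024 ≡ 672^2 = 451584 ≡ 2197
1657 = 1024 + 512 + 64 + 32 + 16 + 8 + 1, so H^1657 ≡ 2197·672·1709·916·1526·611·1392 ≡ 1087 (mod 3233)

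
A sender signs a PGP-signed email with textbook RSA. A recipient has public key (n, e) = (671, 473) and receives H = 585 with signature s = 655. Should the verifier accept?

Squares mod 671: s^1≡655, s^2≡256, s^4≡449, s^8≡301, s^16≡16, s^32≡256, s^64≡449, s^128≡301, s^256≡16
473 = 256 + 128 + 64 + 16 + 8 + 1, so s^473 ≡ 16·301·449·16·301·655 ≡ 370 (mod 671)
The recovered value 370 does not match the digest 585.

reject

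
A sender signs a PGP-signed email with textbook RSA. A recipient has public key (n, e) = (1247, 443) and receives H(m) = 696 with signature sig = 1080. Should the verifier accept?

reject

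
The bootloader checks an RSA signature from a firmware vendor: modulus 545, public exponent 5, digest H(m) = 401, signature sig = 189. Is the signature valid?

Squares mod 545: sig^1≡189, sig^2≡296, sig^4≡416
5 = 4 + 1, so sig^5 ≡ 416·189 ≡ 144 (mod 545)
144 ≠ 401, so verification fails.

invalid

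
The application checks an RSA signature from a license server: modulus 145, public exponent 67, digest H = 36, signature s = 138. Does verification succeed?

fails

Squares mod 145: s^1≡138, s^2≡49, s^4≡81, s^8≡36, s^16≡136, s^32≡81, s^64≡36
67 = 64 + 2 + 1, so s^67 ≡ 36·49·138 ≡ 122 (mod 145)
The recovered value 122 does not match the digest 36.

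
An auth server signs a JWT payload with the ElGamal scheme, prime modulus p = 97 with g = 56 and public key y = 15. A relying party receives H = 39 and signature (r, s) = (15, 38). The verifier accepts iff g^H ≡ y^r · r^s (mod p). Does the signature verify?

Left side g^H mod p:
56^39 mod 97 = 28
Right side y^r · r^s mod p:
15^15 mod 97 = 30
15^38 mod 97 = 53
30·53 = 1590 ≡ 38 (mod 97)
28 ≠ 38, so verification fails.

does not verify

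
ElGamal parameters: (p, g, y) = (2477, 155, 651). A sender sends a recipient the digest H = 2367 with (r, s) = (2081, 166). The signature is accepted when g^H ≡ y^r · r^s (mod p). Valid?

Left side g^H mod p:
155^2 = 24025 ≡ 1732
155^4 ≡ 1732^2 = 2999824 ≡ 177
155^8 ≡ 177^2 = 31329 ≡ 1605
155^16 ≡ 1605^2 = 2576025 ≡ 2422
155^32 ≡ 2422^2 = 5866084 ≡ 548
155^64 ≡ 548^2 = 300304 ≡ 587
155^128 ≡ 587^2 = 344569 ≡ 266
155^256 ≡ 266^2 = 70756 ≡ 1400
155^512 ≡ 1400^2 = 1960000 ≡ 693
155^1024 ≡ 693^2 = 480249 ≡ 2188
155^2048 ≡ 2188^2 = 4787344 ≡ 1780
2367 = 2048 + 256 + 32 + 16 + 8 + 4 + 2 + 1, so 155^2367 ≡ 1780·1400·548·2422·1605·177·1732·155 ≡ 1034 (mod 2477)
Right side y^r · r^s mod p:
651^2 = 423801 ≡ 234
651^4 ≡ 234^2 = 54756 ≡ 262
651^8 ≡ 262^2 = 68644 ≡ 1765
651^16 ≡ 1765^2 = 3115225 ≡ 1636
651^32 ≡ 1636^2 = 2676496 ≡ 1336
651^64 ≡ 1336^2 = 1784896 ≡ 1456
651^128 ≡ 1456^2 = 2119936 ≡ 2101
651^256 ≡ 2101^2 = 4414201 ≡ 187
651^512 ≡ 187^2 = 34969 ≡ 291
651^1024 ≡ 291^2 = 84681 ≡ 463
651^2048 ≡ 463^2 = 214369 ≡ 1347
2081 = 2048 + 32 + 1, so 651^2081 ≡ 1347·1336·651 ≡ 87 (mod 2477)
2081^2 = 4330561 ≡ 765
2081^4 ≡ 765^2 = 585225 ≡ 653
2081^8 ≡ 653^2 = 426409 ≡ 365
2081^16 ≡ 365^2 = 133225 ≡ 1944
2081^32 ≡ 1944^2 = 3779136 ≡ 1711
2081^64 ≡ 1711^2 = 2927521 ≡ 2184
2081^128 ≡ 2184^2 = 4769856 ≡ 1631
166 = 128 + 32 + 4 + 2, so 2081^166 ≡ 1631·1711·653·765 ≡ 880 (mod 2477)
87·880 = 76560 ≡ 2250 (mod 2477)
1034 ≠ 2250, so verification fails.

no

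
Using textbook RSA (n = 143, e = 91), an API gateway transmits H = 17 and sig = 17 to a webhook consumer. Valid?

yes

Squares mod 143: sig^1≡17, sig^2≡3, sig^4≡9, sig^8≡81, sig^16≡126, sig^32≡3, sig^64≡9
91 = 64 + 16 + 8 + 2 + 1, so sig^91 ≡ 9·126·81·3·17 ≡ 17 (mod 143)
17 = H, so the signature checks out.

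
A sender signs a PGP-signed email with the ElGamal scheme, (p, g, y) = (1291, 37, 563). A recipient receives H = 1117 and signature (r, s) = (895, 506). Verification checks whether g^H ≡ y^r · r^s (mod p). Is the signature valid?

valid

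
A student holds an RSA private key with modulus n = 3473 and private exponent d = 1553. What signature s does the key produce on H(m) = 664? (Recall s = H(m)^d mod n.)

221

(H(m))^2 ≡ 664^2 = 440896 ≡ 3298
(H(m))^4 ≡ 3298^2 = 10876804 ≡ 2841
(H(m))^8 ≡ 2841^2 = 8071281 ≡ 29
(H(m))^16 ≡ 29^2 = 841
(H(m))^32 ≡ 841^2 = 707281 ≡ 2262
(H(m))^64 ≡ 2262^2 = 5116644 ≡ 915
(H(m))^128 ≡ 915^2 = 837225 ≡ 232
(H(m))^256 ≡ 232^2 = 53824 ≡ 1729
(H(m))^512 ≡ 1729^2 = 2989441 ≡ 2661
(H(m))^1024 ≡ 2661^2 = 7080921 ≡ 2947
1553 = 1024 + 512 + 16 + 1, so (H(m))^1553 ≡ 2947·2661·841·664 ≡ 221 (mod 3473)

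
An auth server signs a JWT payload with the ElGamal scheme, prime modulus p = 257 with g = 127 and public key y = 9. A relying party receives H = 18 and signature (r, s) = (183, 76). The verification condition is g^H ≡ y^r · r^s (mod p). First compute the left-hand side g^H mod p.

239

127^2 = 16129 ≡ 195
127^4 ≡ 195^2 = 38025 ≡ 246
127^8 ≡ 246^2 = 60516 ≡ 121
127^16 ≡ 121^2 = 14641 ≡ 249
18 = 16 + 2, so 127^18 ≡ 249·195 ≡ 239 (mod 257)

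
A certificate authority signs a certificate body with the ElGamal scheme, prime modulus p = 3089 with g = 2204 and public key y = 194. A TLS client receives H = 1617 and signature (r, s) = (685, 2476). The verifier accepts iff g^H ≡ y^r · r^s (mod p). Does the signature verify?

Left side g^H mod p:
Squares mod 3089: 2204^1≡2204, 2204^2≡1708, 2204^4≡1248, 2204^8≡648, 2204^16≡2889, 2204^32≡2932, 2204^64≡3026, 2204^128≡880, 2204^256≡2150, 2204^512≡1356, 2204^1024≡781
1617 = 1024 + 512 + 64 + 16 + 1, so 2204^1617 ≡ 781·1356·3026·2889·2204 ≡ 2793 (mod 3089)
Right side y^r · r^s mod p:
Squares mod 3089: 194^1≡194, 194^2≡568, 194^4≡1368, 194^8≡2579, 194^16≡624, 194^32≡162, 194^64≡1532, 194^128≡2473, 194^256≡2598, 194^512≡139
685 = 512 + 128 + 32 + 8 + 4 + 1, so 194^685 ≡ 139·2473·162·2579·1368·194 ≡ 1766 (mod 3089)
Squares mod 3089: 685^1≡685, 685^2≡2786, 685^4≡2228, 685^8≡3050, 685^16≡1521, 685^32≡2869, 685^64≡2065, 685^128≡1405, 685^256≡154, 685^512≡2093, 685^1024≡447, 685^2048≡2113
2476 = 2048 + 256 + 128 + 32 + 8 + 4, so 685^2476 ≡ 2113·154·1405·2869·3050·2228 ≡ 1714 (mod 3089)
1766·1714 = 3026924 ≡ 2793 (mod 3089)
2793 ≡ 2793 (mod 3089), so the signature is genuine.

verifies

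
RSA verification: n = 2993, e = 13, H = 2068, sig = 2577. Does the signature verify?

does not verify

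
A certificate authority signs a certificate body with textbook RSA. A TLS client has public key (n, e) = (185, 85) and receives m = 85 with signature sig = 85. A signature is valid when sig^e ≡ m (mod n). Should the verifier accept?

Squares mod 185: sig^1≡85, sig^2≡10, sig^4≡100, sig^8≡10, sig^16≡100, sig^32≡10, sig^64≡100
85 = 64 + 16 + 4 + 1, so sig^85 ≡ 100·100·100·85 ≡ 85 (mod 185)
85 = m, so the signature checks out.

accept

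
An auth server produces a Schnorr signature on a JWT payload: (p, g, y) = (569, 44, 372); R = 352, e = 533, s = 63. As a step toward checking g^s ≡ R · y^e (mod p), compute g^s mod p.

380

44^63 mod 569 = 380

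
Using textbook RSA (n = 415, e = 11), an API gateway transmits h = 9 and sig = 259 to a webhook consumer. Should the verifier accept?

accept

Squares mod 415: sig^1≡259, sig^2≡266, sig^4≡206, sig^8≡106
11 = 8 + 2 + 1, so sig^11 ≡ 106·266·259 ≡ 9 (mod 415)
sig^11 mod 415 = 9 matches h.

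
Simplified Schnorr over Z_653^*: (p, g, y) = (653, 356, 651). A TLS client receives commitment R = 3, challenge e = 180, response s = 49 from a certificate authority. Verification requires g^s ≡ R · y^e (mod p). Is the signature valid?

invalid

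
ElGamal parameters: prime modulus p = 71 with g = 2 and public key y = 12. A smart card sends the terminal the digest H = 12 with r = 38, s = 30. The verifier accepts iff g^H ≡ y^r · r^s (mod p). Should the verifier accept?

reject

Left side g^H mod p:
2^2 = 4
2^4 ≡ 4^2 = 16
2^8 ≡ 16^2 = 256 ≡ 43
12 = 8 + 4, so 2^12 ≡ 43·16 ≡ 49 (mod 71)
Right side y^r · r^s mod p:
12^2 = 144 ≡ 2
12^4 ≡ 2^2 = 4
12^8 ≡ 4^2 = 16
12^16 ≡ 16^2 = 256 ≡ 43
12^32 ≡ 43^2 = 1849 ≡ 3
38 = 32 + 4 + 2, so 12^38 ≡ 3·4·2 ≡ 24 (mod 71)
38^2 = 1444 ≡ 24
38^4 ≡ 24^2 = 576 ≡ 8
38^8 ≡ 8^2 = 64
38^16 ≡ 64^2 = 4096 ≡ 49
30 = 16 + 8 + 4 + 2, so 38^30 ≡ 49·64·8·24 ≡ 32 (mod 71)
24·32 = 768 ≡ 58 (mod 71)
49 ≠ 58, so verification fails.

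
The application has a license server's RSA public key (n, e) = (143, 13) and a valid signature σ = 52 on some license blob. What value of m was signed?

39

Squares mod 143: σ^1≡52, σ^2≡130, σ^4≡26, σ^8≡104
13 = 8 + 4 + 1, so σ^13 ≡ 104·26·52 ≡ 39 (mod 143)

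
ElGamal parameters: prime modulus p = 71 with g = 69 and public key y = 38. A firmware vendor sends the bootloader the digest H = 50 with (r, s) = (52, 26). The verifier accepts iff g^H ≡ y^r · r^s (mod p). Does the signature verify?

Left side g^H mod p:
69^2 = 4761 ≡ 4
69^4 ≡ 4^2 = 16
69^8 ≡ 16^2 = 256 ≡ 43
69^16 ≡ 43^2 = 1849 ≡ 3
69^32 ≡ 3^2 = 9
50 = 32 + 16 + 2, so 69^50 ≡ 9·3·4 ≡ 37 (mod 71)
Right side y^r · r^s mod p:
38^2 = 1444 ≡ 24
38^4 ≡ 24^2 = 576 ≡ 8
38^8 ≡ 8^2 = 64
38^16 ≡ 64^2 = 4096 ≡ 49
38^32 ≡ 49^2 = 2401 ≡ 58
52 = 32 + 16 + 4, so 38^52 ≡ 58·49·8 ≡ 16 (mod 71)
52^2 = 2704 ≡ 6
52^4 ≡ 6^2 = 36
52^8 ≡ 36^2 = 1296 ≡ 18
52^16 ≡ 18^2 = 324 ≡ 40
26 = 16 + 8 + 2, so 52^26 ≡ 40·18·6 ≡ 60 (mod 71)
16·60 = 960 ≡ 37 (mod 71)
37 ≡ 37 (mod 71), so the signature is genuine.

verifies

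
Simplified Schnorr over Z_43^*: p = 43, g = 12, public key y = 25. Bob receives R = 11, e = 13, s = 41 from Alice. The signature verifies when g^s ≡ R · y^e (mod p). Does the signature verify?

g^s mod p:
12^2 = 144 ≡ 15
12^4 ≡ 15^2 = 225 ≡ 10
12^8 ≡ 10^2 = 100 ≡ 14
12^16 ≡ 14^2 = 196 ≡ 24
12^32 ≡ 24^2 = 576 ≡ 17
41 = 32 + 8 + 1, so 12^41 ≡ 17·14·12 ≡ 18 (mod 43)
R · y^e mod p:
25^2 = 625 ≡ 23
25^4 ≡ 23^2 = 529 ≡ 13
25^8 ≡ 13^2 = 169 ≡ 40
13 = 8 + 4 + 1, so 25^13 ≡ 40·13·25 ≡ 14 (mod 43)
11·14 = 154 ≡ 25 (mod 43)
18 ≠ 25; the check fails.

does not verify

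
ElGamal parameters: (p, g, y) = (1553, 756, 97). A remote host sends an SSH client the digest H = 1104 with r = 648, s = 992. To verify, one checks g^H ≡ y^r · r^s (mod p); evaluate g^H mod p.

756^2 = 571536 ≡ 32
756^4 ≡ 32^2 = 1024
756^8 ≡ 1024^2 = 1048576 ≡ 301
756^16 ≡ 301^2 = 90601 ≡ 527
756^32 ≡ 527^2 = 277729 ≡ 1295
756^64 ≡ 1295^2 = 1677025 ≡ 1338
756^128 ≡ 1338^2 = 1790244 ≡ 1188
756^256 ≡ 1188^2 = 1411344 ≡ 1220
756^512 ≡ 1220^2 = 1488400 ≡ 626
756^1024 ≡ 626^2 = 391876 ≡ 520
1104 = 1024 + 64 + 16, so 756^1104 ≡ 520·1338·527 ≡ 667 (mod 1553)

667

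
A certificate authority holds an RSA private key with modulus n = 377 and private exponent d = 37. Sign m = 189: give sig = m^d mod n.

345

m^2 ≡ 189^2 = 35721 ≡ 283
m^4 ≡ 283^2 = 80089 ≡ 165
m^8 ≡ 165^2 = 27225 ≡ 81
m^16 ≡ 81^2 = 6561 ≡ 152
m^32 ≡ 152^2 = 23104 ≡ 107
37 = 32 + 4 + 1, so m^37 ≡ 107·165·189 ≡ 345 (mod 377)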